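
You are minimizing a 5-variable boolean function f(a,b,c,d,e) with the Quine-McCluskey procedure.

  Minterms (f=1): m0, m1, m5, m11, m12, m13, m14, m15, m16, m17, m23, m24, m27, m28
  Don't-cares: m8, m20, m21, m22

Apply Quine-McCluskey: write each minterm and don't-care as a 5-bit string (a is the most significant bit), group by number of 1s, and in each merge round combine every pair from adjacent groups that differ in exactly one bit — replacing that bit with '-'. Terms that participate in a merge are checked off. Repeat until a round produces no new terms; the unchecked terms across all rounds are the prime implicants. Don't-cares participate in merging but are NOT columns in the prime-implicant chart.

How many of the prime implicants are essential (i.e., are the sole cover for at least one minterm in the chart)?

[col 0] 00000*, 00001*, 00101*, 01000*, 01011*, 01100*, 01101*, 01110*, 01111*, 10000*, 10001*, 10100*, 10101*, 10110*, 10111*, 11000*, 11011*, 11100*
[col 1] -0000*, -0001*, -0101*, -1000*, -1011, -1100*, 0-000*, 0-101, 00-01*, 0000-*, 01-00*, 01-11, 011-0*, 011-1*, 0110-*, 0111-*, 1-000*, 1-100*, 10-00*, 10-01*, 1000-*, 101-0*, 101-1*, 1010-*, 1011-*, 11-00*
[col 2] --000, -0-01, -000-, -1-00, 011--, 1--00, 10-0-, 101--
Prime implicants: --000, -0-01, -000-, -1-00, -1011, 0-101, 01-11, 011--, 1--00, 10-0-, 101--
PI chart (minterm → PIs covering it):
  0 | --000,-000-
  1 | -0-01,-000-
  5 | -0-01,0-101
  11 | -1011,01-11
  12 | -1-00,011--
  13 | 0-101,011--
  14 | 011--  (sole → essential)
  15 | 01-11,011--
  16 | --000,-000-,1--00,10-0-
  17 | -0-01,-000-,10-0-
  23 | 101--  (sole → essential)
  24 | --000,-1-00,1--00
  27 | -1011  (sole → essential)
  28 | -1-00,1--00
Essential prime implicants: -1011, 011--, 101--

3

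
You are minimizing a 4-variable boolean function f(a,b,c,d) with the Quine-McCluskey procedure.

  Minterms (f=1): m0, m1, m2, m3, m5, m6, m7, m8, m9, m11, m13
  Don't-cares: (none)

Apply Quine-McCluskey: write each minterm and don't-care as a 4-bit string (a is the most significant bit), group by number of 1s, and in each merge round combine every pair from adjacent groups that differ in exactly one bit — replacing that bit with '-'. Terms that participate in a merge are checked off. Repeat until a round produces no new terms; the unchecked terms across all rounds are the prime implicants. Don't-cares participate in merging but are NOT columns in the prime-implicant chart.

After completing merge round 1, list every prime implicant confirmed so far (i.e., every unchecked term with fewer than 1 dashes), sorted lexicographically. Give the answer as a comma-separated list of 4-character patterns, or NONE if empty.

size-2^0 implicants → 0000(✓)  0001(✓)  0010(✓)  0011(✓)  0101(✓)  0110(✓)  0111(✓)  1000(✓)  1001(✓)  1011(✓)  1101(✓)
size-2^1 implicants → -000(✓)  -001(✓)  -011(✓)  -101(✓)  0-01(✓)  0-10(✓)  0-11(✓)  00-0(✓)  00-1(✓)  000-(✓)  001-(✓)  01-1(✓)  011-(✓)  1-01(✓)  10-1(✓)  100-(✓)
size-2^2 implicants → --01  -0-1  -00-  0--1  0-1-  00--
Unchecked terms (primes): --01, -0-1, -00-, 0--1, 0-1-, 00--

NONE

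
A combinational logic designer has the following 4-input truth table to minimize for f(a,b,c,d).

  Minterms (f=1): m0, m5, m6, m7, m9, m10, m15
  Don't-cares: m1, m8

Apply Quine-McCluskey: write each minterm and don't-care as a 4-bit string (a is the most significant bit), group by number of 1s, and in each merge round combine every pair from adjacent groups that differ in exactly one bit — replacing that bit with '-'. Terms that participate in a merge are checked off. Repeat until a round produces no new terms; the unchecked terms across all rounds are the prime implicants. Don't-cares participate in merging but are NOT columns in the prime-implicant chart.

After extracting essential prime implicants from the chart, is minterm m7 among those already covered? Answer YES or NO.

Round 0: 0000✓ 0001✓ 0101✓ 0110✓ 0111✓ 1000✓ 1001✓ 1010✓ 1111✓
Round 1: -000✓ -001✓ -111 0-01 000-✓ 01-1 011- 10-0 100-✓
Round 2: -00-
PIs = {-00-, -111, 0-01, 01-1, 011-, 10-0}
Coverage chart:
  m0: -00- ←essential
  m5: 0-01,01-1
  m6: 011- ←essential
  m7: -111,01-1,011-
  m9: -00- ←essential
  m10: 10-0 ←essential
  m15: -111 ←essential
Essential: -00-, -111, 011-, 10-0

YES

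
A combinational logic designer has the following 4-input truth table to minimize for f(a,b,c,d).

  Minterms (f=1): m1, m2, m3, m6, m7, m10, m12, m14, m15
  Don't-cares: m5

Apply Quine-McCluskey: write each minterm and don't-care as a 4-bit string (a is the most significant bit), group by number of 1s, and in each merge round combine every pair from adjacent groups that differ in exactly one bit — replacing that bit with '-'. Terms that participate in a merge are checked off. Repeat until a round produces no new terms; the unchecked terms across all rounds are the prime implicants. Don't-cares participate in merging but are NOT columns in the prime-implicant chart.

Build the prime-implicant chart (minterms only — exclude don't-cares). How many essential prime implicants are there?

4

[col 0] 0001*, 0010*, 0011*, 0101*, 0110*, 0111*, 1010*, 1100*, 1110*, 1111*
[col 1] -010*, -110*, -111*, 0-01*, 0-10*, 0-11*, 00-1*, 001-*, 01-1*, 011-*, 1-10*, 11-0, 111-*
[col 2] --10, -11-, 0--1, 0-1-
Prime implicants: --10, -11-, 0--1, 0-1-, 11-0
PI chart (minterm → PIs covering it):
  1 | 0--1  (sole → essential)
  2 | --10,0-1-
  3 | 0--1,0-1-
  6 | --10,-11-,0-1-
  7 | -11-,0--1,0-1-
  10 | --10  (sole → essential)
  12 | 11-0  (sole → essential)
  14 | --10,-11-,11-0
  15 | -11-  (sole → essential)
Essential prime implicants: --10, -11-, 0--1, 11-0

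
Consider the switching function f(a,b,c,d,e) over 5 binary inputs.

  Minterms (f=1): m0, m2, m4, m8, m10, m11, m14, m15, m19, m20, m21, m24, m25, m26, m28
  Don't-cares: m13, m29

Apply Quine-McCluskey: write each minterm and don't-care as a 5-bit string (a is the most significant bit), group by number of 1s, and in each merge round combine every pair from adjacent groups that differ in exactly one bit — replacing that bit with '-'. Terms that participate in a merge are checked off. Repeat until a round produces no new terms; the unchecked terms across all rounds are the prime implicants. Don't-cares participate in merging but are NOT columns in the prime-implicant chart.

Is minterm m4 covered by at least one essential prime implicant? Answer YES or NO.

size-2^0 implicants → 00000(✓)  00010(✓)  00100(✓)  01000(✓)  01010(✓)  01011(✓)  01101(✓)  01110(✓)  01111(✓)  10011  10100(✓)  10101(✓)  11000(✓)  11001(✓)  11010(✓)  11100(✓)  11101(✓)
size-2^1 implicants → -0100  -1000(✓)  -1010(✓)  -1101  0-000(✓)  0-010(✓)  00-00  000-0(✓)  01-10(✓)  01-11(✓)  010-0(✓)  0101-(✓)  011-1  0111-(✓)  1-100(✓)  1-101(✓)  1010-(✓)  11-00(✓)  11-01(✓)  110-0(✓)  1100-(✓)  1110-(✓)
size-2^2 implicants → -10-0  0-0-0  01-1-  1-10-  11-0-
Unchecked terms (primes): -0100, -10-0, -1101, 0-0-0, 00-00, 01-1-, 011-1, 1-10-, 10011, 11-0-
Minterm coverage:
  m0 ⊆ 0-0-0,00-00
  m2 ⊆ 0-0-0 [E]
  m4 ⊆ -0100,00-00
  m8 ⊆ -10-0,0-0-0
  m10 ⊆ -10-0,0-0-0,01-1-
  m11 ⊆ 01-1- [E]
  m14 ⊆ 01-1- [E]
  m15 ⊆ 01-1-,011-1
  m19 ⊆ 10011 [E]
  m20 ⊆ -0100,1-10-
  m21 ⊆ 1-10- [E]
  m24 ⊆ -10-0,11-0-
  m25 ⊆ 11-0- [E]
  m26 ⊆ -10-0 [E]
  m28 ⊆ 1-10-,11-0-
E = {-10-0, 0-0-0, 01-1-, 1-10-, 10011, 11-0-}

NO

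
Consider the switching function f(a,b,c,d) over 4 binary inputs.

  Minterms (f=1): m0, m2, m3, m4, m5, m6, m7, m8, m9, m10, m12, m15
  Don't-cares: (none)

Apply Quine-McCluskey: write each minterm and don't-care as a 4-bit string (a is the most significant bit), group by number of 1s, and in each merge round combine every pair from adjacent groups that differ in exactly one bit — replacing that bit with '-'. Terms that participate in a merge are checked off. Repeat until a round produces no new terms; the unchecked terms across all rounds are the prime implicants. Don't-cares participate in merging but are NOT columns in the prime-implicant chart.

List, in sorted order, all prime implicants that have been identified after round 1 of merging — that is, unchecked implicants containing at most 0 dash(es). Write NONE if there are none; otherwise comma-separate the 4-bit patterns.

[col 0] 0000*, 0010*, 0011*, 0100*, 0101*, 0110*, 0111*, 1000*, 1001*, 1010*, 1100*, 1111*
[col 1] -000*, -010*, -100*, -111, 0-00*, 0-10*, 0-11*, 00-0*, 001-*, 01-0*, 01-1*, 010-*, 011-*, 1-00*, 10-0*, 100-
[col 2] --00, -0-0, 0--0, 0-1-, 01--
Prime implicants: --00, -0-0, -111, 0--0, 0-1-, 01--, 100-

NONE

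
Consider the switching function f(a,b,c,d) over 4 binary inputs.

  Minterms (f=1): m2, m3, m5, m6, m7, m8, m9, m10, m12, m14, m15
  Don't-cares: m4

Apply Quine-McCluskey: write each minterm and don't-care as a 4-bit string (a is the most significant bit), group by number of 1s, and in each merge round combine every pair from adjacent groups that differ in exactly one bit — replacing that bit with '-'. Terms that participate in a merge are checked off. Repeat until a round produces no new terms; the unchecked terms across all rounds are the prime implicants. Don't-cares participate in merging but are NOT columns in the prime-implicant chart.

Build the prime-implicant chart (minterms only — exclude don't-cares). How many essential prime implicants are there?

4

Round 0: 0010✓ 0011✓ 0100✓ 0101✓ 0110✓ 0111✓ 1000✓ 1001✓ 1010✓ 1100✓ 1110✓ 1111✓
Round 1: -010✓ -100✓ -110✓ -111✓ 0-10✓ 0-11✓ 001-✓ 01-0✓ 01-1✓ 010-✓ 011-✓ 1-00✓ 1-10✓ 10-0✓ 100- 11-0✓ 111-✓
Round 2: --10 -1-0 -11- 0-1- 01-- 1--0
PIs = {--10, -1-0, -11-, 0-1-, 01--, 1--0, 100-}
Coverage chart:
  m2: --10,0-1-
  m3: 0-1- ←essential
  m5: 01-- ←essential
  m6: --10,-1-0,-11-,0-1-,01--
  m7: -11-,0-1-,01--
  m8: 1--0,100-
  m9: 100- ←essential
  m10: --10,1--0
  m12: -1-0,1--0
  m14: --10,-1-0,-11-,1--0
  m15: -11- ←essential
Essential: -11-, 0-1-, 01--, 100-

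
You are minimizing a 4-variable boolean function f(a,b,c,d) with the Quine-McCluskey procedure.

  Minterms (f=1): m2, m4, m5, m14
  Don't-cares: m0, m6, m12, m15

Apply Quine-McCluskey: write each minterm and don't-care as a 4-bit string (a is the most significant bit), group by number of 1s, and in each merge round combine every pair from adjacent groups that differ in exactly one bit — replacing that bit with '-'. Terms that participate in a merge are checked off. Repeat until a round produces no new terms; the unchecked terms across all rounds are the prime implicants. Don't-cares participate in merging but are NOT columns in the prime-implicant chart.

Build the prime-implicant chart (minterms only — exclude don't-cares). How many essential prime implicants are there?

2

[col 0] 0000*, 0010*, 0100*, 0101*, 0110*, 1100*, 1110*, 1111*
[col 1] -100*, -110*, 0-00*, 0-10*, 00-0*, 01-0*, 010-, 11-0*, 111-
[col 2] -1-0, 0--0
Prime implicants: -1-0, 0--0, 010-, 111-
PI chart (minterm → PIs covering it):
  2 | 0--0  (sole → essential)
  4 | -1-0,0--0,010-
  5 | 010-  (sole → essential)
  14 | -1-0,111-
Essential prime implicants: 0--0, 010-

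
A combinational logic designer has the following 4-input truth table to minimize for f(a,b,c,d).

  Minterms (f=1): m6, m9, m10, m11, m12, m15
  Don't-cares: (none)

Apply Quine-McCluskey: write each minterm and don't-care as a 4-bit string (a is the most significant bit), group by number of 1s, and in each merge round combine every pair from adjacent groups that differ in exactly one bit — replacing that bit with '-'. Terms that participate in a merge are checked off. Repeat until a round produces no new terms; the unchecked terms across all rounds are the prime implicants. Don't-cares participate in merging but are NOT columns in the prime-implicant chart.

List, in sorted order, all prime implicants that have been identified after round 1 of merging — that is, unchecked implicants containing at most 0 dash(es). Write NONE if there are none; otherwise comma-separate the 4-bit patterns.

Round 0: 0110 1001✓ 1010✓ 1011✓ 1100 1111✓
Round 1: 1-11 10-1 101-
PIs = {0110, 1-11, 10-1, 101-, 1100}

0110, 1100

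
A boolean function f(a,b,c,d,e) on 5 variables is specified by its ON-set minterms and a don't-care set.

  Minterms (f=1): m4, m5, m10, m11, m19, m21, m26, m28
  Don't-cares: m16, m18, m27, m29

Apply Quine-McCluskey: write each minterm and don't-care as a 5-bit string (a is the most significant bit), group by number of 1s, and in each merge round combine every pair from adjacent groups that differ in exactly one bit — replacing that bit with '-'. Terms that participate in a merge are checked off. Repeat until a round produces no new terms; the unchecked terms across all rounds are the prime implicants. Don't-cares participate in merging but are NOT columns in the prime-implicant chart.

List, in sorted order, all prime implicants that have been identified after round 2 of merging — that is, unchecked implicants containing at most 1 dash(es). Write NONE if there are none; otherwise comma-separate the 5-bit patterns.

size-2^0 implicants → 00100(✓)  00101(✓)  01010(✓)  01011(✓)  10000(✓)  10010(✓)  10011(✓)  10101(✓)  11010(✓)  11011(✓)  11100(✓)  11101(✓)
size-2^1 implicants → -0101  -1010(✓)  -1011(✓)  0010-  0101-(✓)  1-010(✓)  1-011(✓)  1-101  100-0  1001-(✓)  1101-(✓)  1110-
size-2^2 implicants → -101-  1-01-
Unchecked terms (primes): -0101, -101-, 0010-, 1-01-, 1-101, 100-0, 1110-

-0101, 0010-, 1-101, 100-0, 1110-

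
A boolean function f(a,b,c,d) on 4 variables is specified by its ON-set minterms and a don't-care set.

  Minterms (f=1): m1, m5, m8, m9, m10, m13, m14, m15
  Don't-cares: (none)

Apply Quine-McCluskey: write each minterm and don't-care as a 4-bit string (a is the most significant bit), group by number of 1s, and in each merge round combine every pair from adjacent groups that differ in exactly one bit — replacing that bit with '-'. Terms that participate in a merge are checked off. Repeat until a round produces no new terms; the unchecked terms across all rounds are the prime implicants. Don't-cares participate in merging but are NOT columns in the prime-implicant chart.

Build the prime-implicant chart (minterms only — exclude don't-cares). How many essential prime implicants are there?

size-2^0 implicants → 0001(✓)  0101(✓)  1000(✓)  1001(✓)  1010(✓)  1101(✓)  1110(✓)  1111(✓)
size-2^1 implicants → -001(✓)  -101(✓)  0-01(✓)  1-01(✓)  1-10  10-0  100-  11-1  111-
size-2^2 implicants → --01
Unchecked terms (primes): --01, 1-10, 10-0, 100-, 11-1, 111-
Minterm coverage:
  m1 ⊆ --01 [E]
  m5 ⊆ --01 [E]
  m8 ⊆ 10-0,100-
  m9 ⊆ --01,100-
  m10 ⊆ 1-10,10-0
  m13 ⊆ --01,11-1
  m14 ⊆ 1-10,111-
  m15 ⊆ 11-1,111-
E = {--01}

1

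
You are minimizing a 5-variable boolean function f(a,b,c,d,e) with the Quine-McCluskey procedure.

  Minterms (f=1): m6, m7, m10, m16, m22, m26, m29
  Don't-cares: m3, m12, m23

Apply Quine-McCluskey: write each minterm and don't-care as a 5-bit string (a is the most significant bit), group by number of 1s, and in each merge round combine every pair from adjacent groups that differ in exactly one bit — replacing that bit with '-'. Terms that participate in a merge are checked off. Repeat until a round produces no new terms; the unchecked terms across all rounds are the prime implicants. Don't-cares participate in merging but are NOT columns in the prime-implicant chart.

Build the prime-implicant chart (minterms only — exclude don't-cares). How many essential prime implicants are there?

4

[col 0] 00011*, 00110*, 00111*, 01010*, 01100, 10000, 10110*, 10111*, 11010*, 11101
[col 1] -0110*, -0111*, -1010, 00-11, 0011-*, 1011-*
[col 2] -011-
Prime implicants: -011-, -1010, 00-11, 01100, 10000, 11101
PI chart (minterm → PIs covering it):
  6 | -011-  (sole → essential)
  7 | -011-,00-11
  10 | -1010  (sole → essential)
  16 | 10000  (sole → essential)
  22 | -011-  (sole → essential)
  26 | -1010  (sole → essential)
  29 | 11101  (sole → essential)
Essential prime implicants: -011-, -1010, 10000, 11101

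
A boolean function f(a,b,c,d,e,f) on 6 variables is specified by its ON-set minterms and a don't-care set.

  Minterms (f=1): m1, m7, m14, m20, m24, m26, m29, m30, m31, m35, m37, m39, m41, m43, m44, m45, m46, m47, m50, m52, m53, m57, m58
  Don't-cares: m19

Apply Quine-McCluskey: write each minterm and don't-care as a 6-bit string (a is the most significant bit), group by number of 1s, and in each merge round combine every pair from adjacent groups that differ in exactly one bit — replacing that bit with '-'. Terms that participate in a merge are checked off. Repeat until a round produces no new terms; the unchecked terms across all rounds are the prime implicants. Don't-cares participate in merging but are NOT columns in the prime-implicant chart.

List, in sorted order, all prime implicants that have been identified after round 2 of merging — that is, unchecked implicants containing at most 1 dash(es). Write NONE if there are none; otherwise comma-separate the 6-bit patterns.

-00111, -01110, -10100, -11010, 0-1110, 000001, 010011, 011-10, 0110-0, 0111-1, 01111-, 1-0101, 1-1001, 11-010, 11010-

size-2^0 implicants → 000001  000111(✓)  001110(✓)  010011  010100(✓)  011000(✓)  011010(✓)  011101(✓)  011110(✓)  011111(✓)  100011(✓)  100101(✓)  100111(✓)  101001(✓)  101011(✓)  101100(✓)  101101(✓)  101110(✓)  101111(✓)  110010(✓)  110100(✓)  110101(✓)  111001(✓)  111010(✓)
size-2^1 implicants → -00111  -01110  -10100  -11010  0-1110  011-10  0110-0  0111-1  01111-  1-0101  1-1001  10-011(✓)  10-101(✓)  10-111(✓)  100-11(✓)  1001-1(✓)  101-01(✓)  101-11(✓)  1010-1(✓)  1011-0(✓)  1011-1(✓)  10110-(✓)  10111-(✓)  11-010  11010-
size-2^2 implicants → 10--11  10-1-1  101--1  1011--
Unchecked terms (primes): -00111, -01110, -10100, -11010, 0-1110, 000001, 010011, 011-10, 0110-0, 0111-1, 01111-, 1-0101, 1-1001, 10--11, 10-1-1, 101--1, 1011--, 11-010, 11010-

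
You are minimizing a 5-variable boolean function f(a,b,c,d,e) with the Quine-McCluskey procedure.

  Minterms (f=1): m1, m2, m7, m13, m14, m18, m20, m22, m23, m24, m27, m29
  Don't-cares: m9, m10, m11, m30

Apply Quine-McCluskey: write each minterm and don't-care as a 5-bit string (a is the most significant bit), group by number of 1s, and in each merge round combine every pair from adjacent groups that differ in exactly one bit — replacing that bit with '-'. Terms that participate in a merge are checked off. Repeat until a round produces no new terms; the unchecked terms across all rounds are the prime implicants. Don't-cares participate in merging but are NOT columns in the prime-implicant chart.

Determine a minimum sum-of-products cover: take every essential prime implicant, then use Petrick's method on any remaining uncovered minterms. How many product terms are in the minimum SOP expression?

[col 0] 00001*, 00010*, 00111*, 01001*, 01010*, 01011*, 01101*, 01110*, 10010*, 10100*, 10110*, 10111*, 11000, 11011*, 11101*, 11110*
[col 1] -0010, -0111, -1011, -1101, -1110, 0-001, 0-010, 01-01, 01-10, 010-1, 0101-, 1-110, 10-10, 101-0, 1011-
Prime implicants: -0010, -0111, -1011, -1101, -1110, 0-001, 0-010, 01-01, 01-10, 010-1, 0101-, 1-110, 10-10, 101-0, 1011-, 11000
PI chart (minterm → PIs covering it):
  1 | 0-001  (sole → essential)
  2 | -0010,0-010
  7 | -0111  (sole → essential)
  13 | -1101,01-01
  14 | -1110,01-10
  18 | -0010,10-10
  20 | 101-0  (sole → essential)
  22 | 1-110,10-10,101-0,1011-
  23 | -0111,1011-
  24 | 11000  (sole → essential)
  27 | -1011  (sole → essential)
  29 | -1101  (sole → essential)
Essential prime implicants: -0111, -1011, -1101, 0-001, 101-0, 11000
Petrick residual → -0010, -1110
Minimum SOP uses 8 PIs: b'c'de' + b'cde + bc'de + bcd'e + bcde' + a'c'd'e + ab'ce' + abc'd'e'

8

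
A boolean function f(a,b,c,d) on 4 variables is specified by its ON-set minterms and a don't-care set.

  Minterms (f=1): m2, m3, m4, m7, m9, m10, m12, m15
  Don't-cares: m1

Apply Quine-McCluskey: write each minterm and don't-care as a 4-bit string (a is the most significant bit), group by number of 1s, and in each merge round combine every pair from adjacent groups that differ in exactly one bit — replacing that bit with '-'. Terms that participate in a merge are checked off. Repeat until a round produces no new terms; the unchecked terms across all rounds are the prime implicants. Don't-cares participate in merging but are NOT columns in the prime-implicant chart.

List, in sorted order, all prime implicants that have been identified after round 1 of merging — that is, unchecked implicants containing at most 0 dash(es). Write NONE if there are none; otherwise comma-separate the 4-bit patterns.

NONE

[col 0] 0001*, 0010*, 0011*, 0100*, 0111*, 1001*, 1010*, 1100*, 1111*
[col 1] -001, -010, -100, -111, 0-11, 00-1, 001-
Prime implicants: -001, -010, -100, -111, 0-11, 00-1, 001-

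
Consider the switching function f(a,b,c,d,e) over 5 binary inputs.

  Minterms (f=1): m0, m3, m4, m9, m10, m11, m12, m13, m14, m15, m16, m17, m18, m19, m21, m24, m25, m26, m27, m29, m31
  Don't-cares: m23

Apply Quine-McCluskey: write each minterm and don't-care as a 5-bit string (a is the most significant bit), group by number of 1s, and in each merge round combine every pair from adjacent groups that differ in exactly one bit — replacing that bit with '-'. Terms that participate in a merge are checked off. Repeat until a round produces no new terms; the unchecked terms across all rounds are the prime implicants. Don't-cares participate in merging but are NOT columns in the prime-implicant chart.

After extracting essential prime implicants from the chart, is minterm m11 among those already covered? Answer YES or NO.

size-2^0 implicants → 00000(✓)  00011(✓)  00100(✓)  01001(✓)  01010(✓)  01011(✓)  01100(✓)  01101(✓)  01110(✓)  01111(✓)  10000(✓)  10001(✓)  10010(✓)  10011(✓)  10101(✓)  10111(✓)  11000(✓)  11001(✓)  11010(✓)  11011(✓)  11101(✓)  11111(✓)
size-2^1 implicants → -0000  -0011(✓)  -1001(✓)  -1010(✓)  -1011(✓)  -1101(✓)  -1111(✓)  0-011(✓)  0-100  00-00  01-01(✓)  01-10(✓)  01-11(✓)  010-1(✓)  0101-(✓)  011-0(✓)  011-1(✓)  0110-(✓)  0111-(✓)  1-000(✓)  1-001(✓)  1-010(✓)  1-011(✓)  1-101(✓)  1-111(✓)  10-01(✓)  10-11(✓)  100-0(✓)  100-1(✓)  1000-(✓)  1001-(✓)  101-1(✓)  11-01(✓)  11-11(✓)  110-0(✓)  110-1(✓)  1100-(✓)  1101-(✓)  111-1(✓)
size-2^2 implicants → --011  -1-01(✓)  -1-11(✓)  -10-1(✓)  -101-  -11-1(✓)  01--1(✓)  01-1-  011--  1--01(✓)  1--11(✓)  1-0-0(✓)  1-0-1(✓)  1-00-(✓)  1-01-(✓)  1-1-1(✓)  10--1(✓)  100--(✓)  11--1(✓)  110--(✓)
size-2^3 implicants → -1--1  1---1  1-0--
Unchecked terms (primes): --011, -0000, -1--1, -101-, 0-100, 00-00, 01-1-, 011--, 1---1, 1-0--
Minterm coverage:
  m0 ⊆ -0000,00-00
  m3 ⊆ --011 [E]
  m4 ⊆ 0-100,00-00
  m9 ⊆ -1--1 [E]
  m10 ⊆ -101-,01-1-
  m11 ⊆ --011,-1--1,-101-,01-1-
  m12 ⊆ 0-100,011--
  m13 ⊆ -1--1,011--
  m14 ⊆ 01-1-,011--
  m15 ⊆ -1--1,01-1-,011--
  m16 ⊆ -0000,1-0--
  m17 ⊆ 1---1,1-0--
  m18 ⊆ 1-0-- [E]
  m19 ⊆ --011,1---1,1-0--
  m21 ⊆ 1---1 [E]
  m24 ⊆ 1-0-- [E]
  m25 ⊆ -1--1,1---1,1-0--
  m26 ⊆ -101-,1-0--
  m27 ⊆ --011,-1--1,-101-,1---1,1-0--
  m29 ⊆ -1--1,1---1
  m31 ⊆ -1--1,1---1
E = {--011, -1--1, 1---1, 1-0--}

YES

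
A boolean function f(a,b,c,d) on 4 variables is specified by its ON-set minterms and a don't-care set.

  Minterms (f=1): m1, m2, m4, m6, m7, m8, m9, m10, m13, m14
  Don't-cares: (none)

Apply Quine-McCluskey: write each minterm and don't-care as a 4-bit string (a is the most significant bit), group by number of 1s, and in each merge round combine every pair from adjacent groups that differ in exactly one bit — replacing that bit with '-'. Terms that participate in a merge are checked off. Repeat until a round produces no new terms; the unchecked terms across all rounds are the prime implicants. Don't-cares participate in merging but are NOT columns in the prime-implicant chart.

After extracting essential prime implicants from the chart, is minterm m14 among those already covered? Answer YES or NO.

YES

size-2^0 implicants → 0001(✓)  0010(✓)  0100(✓)  0110(✓)  0111(✓)  1000(✓)  1001(✓)  1010(✓)  1101(✓)  1110(✓)
size-2^1 implicants → -001  -010(✓)  -110(✓)  0-10(✓)  01-0  011-  1-01  1-10(✓)  10-0  100-
size-2^2 implicants → --10
Unchecked terms (primes): --10, -001, 01-0, 011-, 1-01, 10-0, 100-
Minterm coverage:
  m1 ⊆ -001 [E]
  m2 ⊆ --10 [E]
  m4 ⊆ 01-0 [E]
  m6 ⊆ --10,01-0,011-
  m7 ⊆ 011- [E]
  m8 ⊆ 10-0,100-
  m9 ⊆ -001,1-01,100-
  m10 ⊆ --10,10-0
  m13 ⊆ 1-01 [E]
  m14 ⊆ --10 [E]
E = {--10, -001, 01-0, 011-, 1-01}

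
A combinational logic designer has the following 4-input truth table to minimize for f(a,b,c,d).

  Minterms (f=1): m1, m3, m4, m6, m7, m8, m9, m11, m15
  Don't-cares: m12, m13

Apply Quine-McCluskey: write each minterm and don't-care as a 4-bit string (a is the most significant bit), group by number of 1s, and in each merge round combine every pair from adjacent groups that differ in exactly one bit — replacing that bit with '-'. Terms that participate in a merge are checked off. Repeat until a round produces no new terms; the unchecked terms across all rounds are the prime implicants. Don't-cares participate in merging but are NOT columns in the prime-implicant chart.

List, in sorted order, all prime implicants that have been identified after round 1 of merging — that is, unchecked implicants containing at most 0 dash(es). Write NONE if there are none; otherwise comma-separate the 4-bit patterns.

NONE

size-2^0 implicants → 0001(✓)  0011(✓)  0100(✓)  0110(✓)  0111(✓)  1000(✓)  1001(✓)  1011(✓)  1100(✓)  1101(✓)  1111(✓)
size-2^1 implicants → -001(✓)  -011(✓)  -100  -111(✓)  0-11(✓)  00-1(✓)  01-0  011-  1-00(✓)  1-01(✓)  1-11(✓)  10-1(✓)  100-(✓)  11-1(✓)  110-(✓)
size-2^2 implicants → --11  -0-1  1--1  1-0-
Unchecked terms (primes): --11, -0-1, -100, 01-0, 011-, 1--1, 1-0-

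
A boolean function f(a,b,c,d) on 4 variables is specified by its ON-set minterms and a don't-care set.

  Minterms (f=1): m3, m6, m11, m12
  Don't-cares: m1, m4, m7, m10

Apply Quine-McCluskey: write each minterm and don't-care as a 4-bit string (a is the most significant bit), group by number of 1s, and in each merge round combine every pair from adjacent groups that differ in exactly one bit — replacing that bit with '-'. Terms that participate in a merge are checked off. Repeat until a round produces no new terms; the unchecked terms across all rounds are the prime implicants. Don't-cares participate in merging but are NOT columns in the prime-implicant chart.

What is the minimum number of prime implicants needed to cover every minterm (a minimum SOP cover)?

Round 0: 0001✓ 0011✓ 0100✓ 0110✓ 0111✓ 1010✓ 1011✓ 1100✓
Round 1: -011 -100 0-11 00-1 01-0 011- 101-
PIs = {-011, -100, 0-11, 00-1, 01-0, 011-, 101-}
Coverage chart:
  m3: -011,0-11,00-1
  m6: 01-0,011-
  m11: -011,101-
  m12: -100 ←essential
Essential: -100
Petrick residual → -011, 01-0
Min cover (3 terms): b'cd + bc'd' + a'bd'

3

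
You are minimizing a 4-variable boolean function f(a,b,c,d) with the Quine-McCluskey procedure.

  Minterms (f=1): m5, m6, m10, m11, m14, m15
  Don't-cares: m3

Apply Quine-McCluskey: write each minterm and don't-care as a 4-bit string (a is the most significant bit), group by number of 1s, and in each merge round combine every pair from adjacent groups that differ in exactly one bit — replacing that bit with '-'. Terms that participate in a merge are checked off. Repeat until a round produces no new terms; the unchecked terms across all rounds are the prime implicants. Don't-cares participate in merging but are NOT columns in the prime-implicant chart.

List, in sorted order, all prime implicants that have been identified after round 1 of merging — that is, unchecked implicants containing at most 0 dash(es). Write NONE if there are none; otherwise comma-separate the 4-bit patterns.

0101

Round 0: 0011✓ 0101 0110✓ 1010✓ 1011✓ 1110✓ 1111✓
Round 1: -011 -110 1-10✓ 1-11✓ 101-✓ 111-✓
Round 2: 1-1-
PIs = {-011, -110, 0101, 1-1-}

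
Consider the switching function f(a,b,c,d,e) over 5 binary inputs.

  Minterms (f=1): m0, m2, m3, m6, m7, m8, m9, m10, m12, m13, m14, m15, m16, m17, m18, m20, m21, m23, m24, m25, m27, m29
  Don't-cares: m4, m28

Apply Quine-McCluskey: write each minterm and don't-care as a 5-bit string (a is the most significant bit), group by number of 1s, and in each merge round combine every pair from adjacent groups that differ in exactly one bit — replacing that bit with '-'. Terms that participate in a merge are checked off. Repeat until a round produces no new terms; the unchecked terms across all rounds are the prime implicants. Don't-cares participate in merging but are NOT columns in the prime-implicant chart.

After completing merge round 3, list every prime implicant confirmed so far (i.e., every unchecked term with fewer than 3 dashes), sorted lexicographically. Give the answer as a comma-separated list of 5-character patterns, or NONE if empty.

-00-0, -0111, 0-11-, 00-1-, 011--, 101-1, 110-1

Round 0: 00000✓ 00010✓ 00011✓ 00100✓ 00110✓ 00111✓ 01000✓ 01001✓ 01010✓ 01100✓ 01101✓ 01110✓ 01111✓ 10000✓ 10001✓ 10010✓ 10100✓ 10101✓ 10111✓ 11000✓ 11001✓ 11011✓ 11100✓ 11101✓
Round 1: -0000✓ -0010✓ -0100✓ -0111 -1000✓ -1001✓ -1100✓ -1101✓ 0-000✓ 0-010✓ 0-100✓ 0-110✓ 0-111✓ 00-00✓ 00-10✓ 00-11✓ 000-0✓ 0001-✓ 001-0✓ 0011-✓ 01-00✓ 01-01✓ 01-10✓ 010-0✓ 0100-✓ 011-0✓ 011-1✓ 0110-✓ 0111-✓ 1-000✓ 1-001✓ 1-100✓ 1-101✓ 10-00✓ 10-01✓ 100-0✓ 1000-✓ 101-1 1010-✓ 11-00✓ 11-01✓ 110-1 1100-✓ 1110-✓
Round 2: --000✓ --100✓ -0-00✓ -00-0 -1-00✓ -1-01✓ -100-✓ -110-✓ 0--00✓ 0--10✓ 0-0-0✓ 0-1-0✓ 0-11- 00--0✓ 00-1- 01--0✓ 01-0-✓ 011-- 1--00✓ 1--01✓ 1-00-✓ 1-10-✓ 10-0-✓ 11-0-✓
Round 3: ---00 -1-0- 0---0 1--0-
PIs = {---00, -00-0, -0111, -1-0-, 0---0, 0-11-, 00-1-, 011--, 1--0-, 101-1, 110-1}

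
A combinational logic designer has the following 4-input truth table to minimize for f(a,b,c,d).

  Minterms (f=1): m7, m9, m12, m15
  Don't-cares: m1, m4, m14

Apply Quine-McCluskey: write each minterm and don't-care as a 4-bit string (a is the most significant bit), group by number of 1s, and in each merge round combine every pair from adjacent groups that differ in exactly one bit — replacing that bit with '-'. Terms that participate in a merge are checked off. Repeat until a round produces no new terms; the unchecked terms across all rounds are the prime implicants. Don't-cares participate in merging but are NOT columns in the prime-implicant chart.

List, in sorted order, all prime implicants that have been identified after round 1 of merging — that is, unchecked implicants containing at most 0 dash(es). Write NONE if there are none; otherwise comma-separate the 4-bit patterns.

size-2^0 implicants → 0001(✓)  0100(✓)  0111(✓)  1001(✓)  1100(✓)  1110(✓)  1111(✓)
size-2^1 implicants → -001  -100  -111  11-0  111-
Unchecked terms (primes): -001, -100, -111, 11-0, 111-

NONE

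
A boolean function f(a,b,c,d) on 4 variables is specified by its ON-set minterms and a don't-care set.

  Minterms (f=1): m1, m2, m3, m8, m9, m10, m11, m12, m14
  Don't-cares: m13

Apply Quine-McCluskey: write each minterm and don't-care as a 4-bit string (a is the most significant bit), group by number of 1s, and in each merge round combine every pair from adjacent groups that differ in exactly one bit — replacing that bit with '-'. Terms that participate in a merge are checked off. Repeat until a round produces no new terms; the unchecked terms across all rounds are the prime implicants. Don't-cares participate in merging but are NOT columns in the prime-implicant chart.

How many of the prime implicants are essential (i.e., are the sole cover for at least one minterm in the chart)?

[col 0] 0001*, 0010*, 0011*, 1000*, 1001*, 1010*, 1011*, 1100*, 1101*, 1110*
[col 1] -001*, -010*, -011*, 00-1*, 001-*, 1-00*, 1-01*, 1-10*, 10-0*, 10-1*, 100-*, 101-*, 11-0*, 110-*
[col 2] -0-1, -01-, 1--0, 1-0-, 10--
Prime implicants: -0-1, -01-, 1--0, 1-0-, 10--
PI chart (minterm → PIs covering it):
  1 | -0-1  (sole → essential)
  2 | -01-  (sole → essential)
  3 | -0-1,-01-
  8 | 1--0,1-0-,10--
  9 | -0-1,1-0-,10--
  10 | -01-,1--0,10--
  11 | -0-1,-01-,10--
  12 | 1--0,1-0-
  14 | 1--0  (sole → essential)
Essential prime implicants: -0-1, -01-, 1--0

3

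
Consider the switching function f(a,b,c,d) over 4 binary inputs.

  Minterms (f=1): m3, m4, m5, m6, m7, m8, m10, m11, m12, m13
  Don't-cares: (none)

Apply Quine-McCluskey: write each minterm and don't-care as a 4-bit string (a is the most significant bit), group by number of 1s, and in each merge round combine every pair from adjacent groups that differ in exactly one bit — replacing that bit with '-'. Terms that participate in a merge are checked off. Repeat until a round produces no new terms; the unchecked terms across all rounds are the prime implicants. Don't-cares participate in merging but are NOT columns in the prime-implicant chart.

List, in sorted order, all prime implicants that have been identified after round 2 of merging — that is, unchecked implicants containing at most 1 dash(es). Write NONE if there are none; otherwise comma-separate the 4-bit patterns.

-011, 0-11, 1-00, 10-0, 101-

[col 0] 0011*, 0100*, 0101*, 0110*, 0111*, 1000*, 1010*, 1011*, 1100*, 1101*
[col 1] -011, -100*, -101*, 0-11, 01-0*, 01-1*, 010-*, 011-*, 1-00, 10-0, 101-, 110-*
[col 2] -10-, 01--
Prime implicants: -011, -10-, 0-11, 01--, 1-00, 10-0, 101-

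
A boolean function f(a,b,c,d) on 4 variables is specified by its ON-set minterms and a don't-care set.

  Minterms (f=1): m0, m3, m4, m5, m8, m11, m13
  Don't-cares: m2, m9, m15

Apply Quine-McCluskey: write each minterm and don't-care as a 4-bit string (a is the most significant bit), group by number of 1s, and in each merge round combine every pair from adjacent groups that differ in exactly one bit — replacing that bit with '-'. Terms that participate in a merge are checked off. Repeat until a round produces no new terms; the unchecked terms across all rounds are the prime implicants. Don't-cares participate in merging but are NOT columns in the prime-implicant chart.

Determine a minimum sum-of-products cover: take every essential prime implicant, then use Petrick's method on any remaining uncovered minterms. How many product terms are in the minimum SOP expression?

4

size-2^0 implicants → 0000(✓)  0010(✓)  0011(✓)  0100(✓)  0101(✓)  1000(✓)  1001(✓)  1011(✓)  1101(✓)  1111(✓)
size-2^1 implicants → -000  -011  -101  0-00  00-0  001-  010-  1-01(✓)  1-11(✓)  10-1(✓)  100-  11-1(✓)
size-2^2 implicants → 1--1
Unchecked terms (primes): -000, -011, -101, 0-00, 00-0, 001-, 010-, 1--1, 100-
Minterm coverage:
  m0 ⊆ -000,0-00,00-0
  m3 ⊆ -011,001-
  m4 ⊆ 0-00,010-
  m5 ⊆ -101,010-
  m8 ⊆ -000,100-
  m11 ⊆ -011,1--1
  m13 ⊆ -101,1--1
(no essential prime implicants)
Petrick residual → -000, -011, -101, 0-00
Cover = b'c'd' + b'cd + bc'd + a'c'd'  |cover|=4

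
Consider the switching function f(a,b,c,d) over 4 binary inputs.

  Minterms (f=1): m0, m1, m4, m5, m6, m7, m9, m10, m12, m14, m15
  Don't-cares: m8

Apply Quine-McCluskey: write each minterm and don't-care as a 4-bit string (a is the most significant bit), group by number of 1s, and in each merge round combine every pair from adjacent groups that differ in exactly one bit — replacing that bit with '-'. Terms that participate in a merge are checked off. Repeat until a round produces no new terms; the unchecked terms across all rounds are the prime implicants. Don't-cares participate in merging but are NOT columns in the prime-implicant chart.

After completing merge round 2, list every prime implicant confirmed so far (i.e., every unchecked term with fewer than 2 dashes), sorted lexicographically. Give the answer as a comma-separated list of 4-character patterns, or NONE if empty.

NONE

[col 0] 0000*, 0001*, 0100*, 0101*, 0110*, 0111*, 1000*, 1001*, 1010*, 1100*, 1110*, 1111*
[col 1] -000*, -001*, -100*, -110*, -111*, 0-00*, 0-01*, 000-*, 01-0*, 01-1*, 010-*, 011-*, 1-00*, 1-10*, 10-0*, 100-*, 11-0*, 111-*
[col 2] --00, -00-, -1-0, -11-, 0-0-, 01--, 1--0
Prime implicants: --00, -00-, -1-0, -11-, 0-0-, 01--, 1--0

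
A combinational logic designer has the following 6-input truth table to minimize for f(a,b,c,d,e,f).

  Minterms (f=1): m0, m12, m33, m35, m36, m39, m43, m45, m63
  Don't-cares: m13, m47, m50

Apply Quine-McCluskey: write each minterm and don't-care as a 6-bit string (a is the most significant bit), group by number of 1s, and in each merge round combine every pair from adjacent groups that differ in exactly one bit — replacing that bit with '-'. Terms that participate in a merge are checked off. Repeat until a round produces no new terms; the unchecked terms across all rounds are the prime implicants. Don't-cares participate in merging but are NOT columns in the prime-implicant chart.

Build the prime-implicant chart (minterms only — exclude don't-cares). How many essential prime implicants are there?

Round 0: 000000 001100✓ 001101✓ 100001✓ 100011✓ 100100 100111✓ 101011✓ 101101✓ 101111✓ 110010 111111✓
Round 1: -01101 00110- 1-1111 10-011✓ 10-111✓ 100-11✓ 1000-1 101-11✓ 1011-1
Round 2: 10--11
PIs = {-01101, 000000, 00110-, 1-1111, 10--11, 1000-1, 100100, 1011-1, 110010}
Coverage chart:
  m0: 000000 ←essential
  m12: 00110- ←essential
  m33: 1000-1 ←essential
  m35: 10--11,1000-1
  m36: 100100 ←essential
  m39: 10--11 ←essential
  m43: 10--11 ←essential
  m45: -01101,1011-1
  m63: 1-1111 ←essential
Essential: 000000, 00110-, 1-1111, 10--11, 1000-1, 100100

6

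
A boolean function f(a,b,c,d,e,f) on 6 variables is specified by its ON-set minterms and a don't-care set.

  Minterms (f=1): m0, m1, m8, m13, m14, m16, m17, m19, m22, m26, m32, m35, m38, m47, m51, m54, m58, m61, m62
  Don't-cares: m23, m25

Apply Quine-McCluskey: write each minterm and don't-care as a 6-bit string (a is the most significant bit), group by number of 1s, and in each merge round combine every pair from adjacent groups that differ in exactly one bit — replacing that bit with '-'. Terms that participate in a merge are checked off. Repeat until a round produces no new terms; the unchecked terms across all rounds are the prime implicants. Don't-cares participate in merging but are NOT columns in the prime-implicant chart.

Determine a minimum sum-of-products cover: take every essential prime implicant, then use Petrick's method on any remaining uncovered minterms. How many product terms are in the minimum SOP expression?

size-2^0 implicants → 000000(✓)  000001(✓)  001000(✓)  001101  001110  010000(✓)  010001(✓)  010011(✓)  010110(✓)  010111(✓)  011001(✓)  011010(✓)  100000(✓)  100011(✓)  100110(✓)  101111  110011(✓)  110110(✓)  111010(✓)  111101  111110(✓)
size-2^1 implicants → -00000  -10011  -10110  -11010  0-0000(✓)  0-0001(✓)  00-000  00000-(✓)  01-001  010-11  0100-1  01000-(✓)  01011-  1-0011  1-0110  11-110  111-10
size-2^2 implicants → 0-000-
Unchecked terms (primes): -00000, -10011, -10110, -11010, 0-000-, 00-000, 001101, 001110, 01-001, 010-11, 0100-1, 01011-, 1-0011, 1-0110, 101111, 11-110, 111-10, 111101
Minterm coverage:
  m0 ⊆ -00000,0-000-,00-000
  m1 ⊆ 0-000- [E]
  m8 ⊆ 00-000 [E]
  m13 ⊆ 001101 [E]
  m14 ⊆ 001110 [E]
  m16 ⊆ 0-000- [E]
  m17 ⊆ 0-000-,01-001,0100-1
  m19 ⊆ -10011,010-11,0100-1
  m22 ⊆ -10110,01011-
  m26 ⊆ -11010 [E]
  m32 ⊆ -00000 [E]
  m35 ⊆ 1-0011 [E]
  m38 ⊆ 1-0110 [E]
  m47 ⊆ 101111 [E]
  m51 ⊆ -10011,1-0011
  m54 ⊆ -10110,1-0110,11-110
  m58 ⊆ -11010,111-10
  m61 ⊆ 111101 [E]
  m62 ⊆ 11-110,111-10
E = {-00000, -11010, 0-000-, 00-000, 001101, 001110, 1-0011, 1-0110, 101111, 111101}
Petrick residual → -10011, -10110, 11-110
Cover = b'c'd'e'f' + bc'd'ef + bc'def' + bcd'ef' + a'c'd'e' + a'b'd'e'f' + a'b'cde'f + a'b'cdef' + ac'd'ef + ac'def' + ab'cdef + abdef' + abcde'f  |cover|=13

13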